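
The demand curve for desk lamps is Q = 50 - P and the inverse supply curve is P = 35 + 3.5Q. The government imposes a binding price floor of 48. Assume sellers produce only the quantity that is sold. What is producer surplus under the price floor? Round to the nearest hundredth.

19.00

Rewriting demand in inverse form: P = 50 - Q.
Free-market equilibrium: 50 - Q = 35 + 3.5Q gives Q* = 3.3333, P* = 46.6667.
At P = 48, buyers demand (50 - 48)/1 = 2 while sellers would supply more, so the quantity traded is 2 at price 48.
The supply price at Q = 2 is 42. PS is the trapezoid between 48 and supply over [0, 2]: (1/2)[(48 - 35) + (48 - 42)](2) = 19.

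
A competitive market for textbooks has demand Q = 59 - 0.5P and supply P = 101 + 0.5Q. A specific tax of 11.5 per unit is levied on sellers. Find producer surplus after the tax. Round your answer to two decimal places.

Rewriting demand in inverse form: P = 118 - 2Q.
Without the tax, 118 - 2Q = 101 + 0.5Q so Q* = 6.8 and P* = 104.4.
A tax on sellers shifts supply up by 11.5: 118 - 2Q = 101 + 0.5Q + 11.5, so Q_t = 2.2. Buyers pay P_b = 113.6; sellers receive P_s = P_b - 11.5 = 102.1.
Producer surplus is the triangle above supply below P_s: (1/2)(2.2)(102.1 - 101) = 1.21.

1.21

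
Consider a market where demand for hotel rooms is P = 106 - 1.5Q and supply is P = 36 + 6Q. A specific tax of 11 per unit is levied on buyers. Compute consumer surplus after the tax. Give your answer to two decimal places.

Without the tax, 106 - 1.5Q = 36 + 6Q so Q* = 9.3333 and P* = 92.
A tax on buyers shifts demand down by 11: (106 - 11) - 1.5Q = 36 + 6Q, so Q_t = 7.8667. Buyers pay P_b = 94.2; sellers receive P_s = P_b - 11 = 83.2.
Consumer surplus is the triangle under demand above P_b: (1/2)(7.8667)(106 - 94.2) = 46.4133.

46.41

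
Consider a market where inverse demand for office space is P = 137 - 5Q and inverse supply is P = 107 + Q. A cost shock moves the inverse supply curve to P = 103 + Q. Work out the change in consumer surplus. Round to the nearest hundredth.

17.78

Initial equilibrium: Q_0 = 5, P_0 = 112; CS_0 = (1/2)(5)(25) = 62.5, PS_0 = (1/2)(5)(5) = 12.5.
New equilibrium: 137 - 5Q = 103 + Q gives Q_1 = 5.6667, P_1 = 108.6667; CS_1 = 80.2778, PS_1 = 16.0556.
Change in consumer surplus = 80.2778 - 62.5 = 17.7778.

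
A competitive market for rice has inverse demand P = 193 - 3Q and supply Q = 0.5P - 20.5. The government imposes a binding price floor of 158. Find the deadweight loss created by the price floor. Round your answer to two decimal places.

877.34

Rewriting supply in inverse form: P = 41 + 2Q.
Without the control, 193 - 3Q = 41 + 2Q so Q* = 30.4 and P* = 101.8.
At the floor price 158, quantity demanded is (193 - 158)/3 = 11.6667; demand is the short side, so Q = 11.6667 trades at P = 158.
The lost-trades triangle has base Q* - 11.6667 = 18.7333 and height equal to the gap between the curves at Q = 11.6667, which is 158 - 64.3333 = 93.6667. DWL = (1/2)(18.7333)(93.6667) = 877.3444.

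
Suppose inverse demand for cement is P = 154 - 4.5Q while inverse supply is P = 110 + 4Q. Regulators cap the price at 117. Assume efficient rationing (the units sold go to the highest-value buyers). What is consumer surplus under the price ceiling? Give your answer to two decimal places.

Without the control, 154 - 4.5Q = 110 + 4Q so Q* = 5.1765 and P* = 130.7059.
At the ceiling price 117, quantity supplied is (117 - 110)/4 = 1.75; supply is the short side, so Q = 1.75 trades at P = 117.
The demand price at Q = 1.75 is 146.125. CS is the trapezoid between demand and 117 over [0, 1.75]: (1/2)[(154 - 117) + (146.125 - 117)](1.75) = 57.8594.

57.86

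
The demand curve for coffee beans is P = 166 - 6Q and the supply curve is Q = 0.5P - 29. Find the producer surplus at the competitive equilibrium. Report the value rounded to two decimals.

182.25

Rewriting supply in inverse form: P = 58 + 2Q.
Setting demand equal to supply, 108 = 8Q, so Q* = 13.5 and P* = 85.
PS is the area between P* and the supply curve from 0 to Q*: (1/2)(13.5)(27) = 182.25.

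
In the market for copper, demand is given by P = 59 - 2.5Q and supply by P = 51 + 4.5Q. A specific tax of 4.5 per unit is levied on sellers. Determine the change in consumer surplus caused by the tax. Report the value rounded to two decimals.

Without the tax, 59 - 2.5Q = 51 + 4.5Q so Q* = 1.1429 and P* = 56.1429.
With the tax, sellers need 4.5 more per unit: 59 - 2.5Q = 51 + 4.5Q + 4.5, so Q_t = 0.5. Buyers pay P_b = 57.75; sellers receive P_s = P_b - 4.5 = 53.25.
Consumers lose the trapezoid between P* and P_b out to Q_t plus the triangle from Q_t to Q*: change in CS = 0.3125 - 1.6327 = -1.3202.

-1.32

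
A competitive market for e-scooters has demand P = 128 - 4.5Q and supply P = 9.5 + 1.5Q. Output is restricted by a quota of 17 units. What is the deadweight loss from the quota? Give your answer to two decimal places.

22.69

Without the quota, 128 - 4.5Q = 9.5 + 1.5Q gives Q* = 19.75.
At Q = 17 the demand price is 128 - 4.5(17) = 51.5 and the supply price is 9.5 + 1.5(17) = 35.
DWL = (1/2)(gap between curves at 17) x (Q* - 17) = (1/2)(16.5)(2.75) = 22.6875.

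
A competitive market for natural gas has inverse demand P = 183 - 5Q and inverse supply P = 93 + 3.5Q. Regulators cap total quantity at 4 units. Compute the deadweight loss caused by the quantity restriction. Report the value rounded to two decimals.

Without the quota, 183 - 5Q = 93 + 3.5Q gives Q* = 10.5882.
At Q = 4 the demand price is 183 - 5(4) = 163 and the supply price is 93 + 3.5(4) = 107.
DWL = (1/2)(gap between curves at 4) x (Q* - 4) = (1/2)(56)(6.5882) = 184.4706.

184.47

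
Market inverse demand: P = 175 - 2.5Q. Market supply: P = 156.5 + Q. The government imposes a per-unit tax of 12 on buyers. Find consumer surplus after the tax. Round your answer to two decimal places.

Without the tax, 175 - 2.5Q = 156.5 + Q so Q* = 5.2857 and P* = 161.7857.
With the tax, buyers' net willingness to pay falls by 12: (175 - 12) - 2.5Q = 156.5 + Q, so Q_t = 1.8571. Buyers pay P_b = 170.3571; sellers receive P_s = P_b - 12 = 158.3571.
CS = (1/2)(Q_t)(175 - P_b) = (1/2)(1.8571)(4.6429) = 4.3112.

4.31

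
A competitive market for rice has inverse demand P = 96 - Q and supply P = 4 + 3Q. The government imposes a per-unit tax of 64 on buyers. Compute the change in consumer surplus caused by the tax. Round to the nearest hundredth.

Pre-tax equilibrium: 96 - Q = 4 + 3Q gives Q* = 23, P* = 73.
With the tax, buyers' net willingness to pay falls by 64: (96 - 64) - Q = 4 + 3Q, so Q_t = 7. Buyers pay P_b = 89; sellers receive P_s = P_b - 64 = 25.
Consumers lose the trapezoid between P* and P_b out to Q_t plus the triangle from Q_t to Q*: change in CS = 24.5 - 264.5 = -240.

-240.00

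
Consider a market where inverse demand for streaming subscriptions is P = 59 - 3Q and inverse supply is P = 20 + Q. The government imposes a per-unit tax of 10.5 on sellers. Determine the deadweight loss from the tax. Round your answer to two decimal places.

Pre-tax equilibrium: 59 - 3Q = 20 + Q gives Q* = 9.75, P* = 29.75.
A tax on sellers shifts supply up by 10.5: 59 - 3Q = 20 + Q + 10.5, so Q_t = 7.125. Buyers pay P_b = 37.625; sellers receive P_s = P_b - 10.5 = 27.125.
Deadweight loss is the triangle between the curves from Q_t to Q*: (1/2)(9.75 - 7.125)(10.5) = 13.7812.

13.78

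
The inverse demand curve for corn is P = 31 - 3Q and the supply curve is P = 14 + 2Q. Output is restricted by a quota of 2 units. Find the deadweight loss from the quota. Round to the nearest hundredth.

4.90

Unrestricted equilibrium: Q* = (31 - 14)/(3 + 2) = 3.4.
At Q = 2 the demand price is 31 - 3(2) = 25 and the supply price is 14 + 2(2) = 18.
DWL = (1/2)(gap between curves at 2) x (Q* - 2) = (1/2)(7)(1.4) = 4.9.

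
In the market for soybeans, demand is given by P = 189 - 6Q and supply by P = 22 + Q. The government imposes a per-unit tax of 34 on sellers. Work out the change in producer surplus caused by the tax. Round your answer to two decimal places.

-104.08

Without the tax, 189 - 6Q = 22 + Q so Q* = 23.8571 and P* = 45.8571.
With the tax, sellers need 34 more per unit: 189 - 6Q = 22 + Q + 34, so Q_t = 19. Buyers pay P_b = 75; sellers receive P_s = P_b - 34 = 41.
Producers lose the trapezoid between P_s and P* out to Q_t plus the triangle from Q_t to Q*: change in PS = 180.5 - 284.5816 = -104.0816.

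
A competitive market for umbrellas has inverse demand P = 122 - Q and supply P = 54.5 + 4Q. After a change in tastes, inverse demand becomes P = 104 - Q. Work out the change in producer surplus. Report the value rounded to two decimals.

-168.48

Initial equilibrium: Q_0 = 13.5, P_0 = 108.5; CS_0 = (1/2)(13.5)(13.5) = 91.125, PS_0 = (1/2)(13.5)(54) = 364.5.
New equilibrium: 104 - Q = 54.5 + 4Q gives Q_1 = 9.9, P_1 = 94.1; CS_1 = 49.005, PS_1 = 196.02.
Change in producer surplus = 196.02 - 364.5 = -168.48.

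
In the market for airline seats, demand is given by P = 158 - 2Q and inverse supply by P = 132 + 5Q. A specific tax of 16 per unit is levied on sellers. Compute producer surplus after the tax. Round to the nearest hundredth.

5.10

Without the tax, 158 - 2Q = 132 + 5Q so Q* = 3.7143 and P* = 150.5714.
With the tax, sellers need 16 more per unit: 158 - 2Q = 132 + 5Q + 16, so Q_t = 1.4286. Buyers pay P_b = 155.1429; sellers receive P_s = P_b - 16 = 139.1429.
Producer surplus is the triangle above supply below P_s: (1/2)(1.4286)(139.1429 - 132) = 5.102.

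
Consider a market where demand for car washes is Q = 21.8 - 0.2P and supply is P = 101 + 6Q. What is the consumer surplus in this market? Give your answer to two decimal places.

1.32

Rewriting demand in inverse form: P = 109 - 5Q.
Set 109 - 5Q = 101 + 6Q, which gives 8 = 11Q, so Q* = 0.7273 and P* = 109 - 5(0.7273) = 105.3636.
The demand choke price is 109, so CS = (1/2)(Q*)(109 - P*) = (1/2)(0.7273)(3.6364) = 1.3223.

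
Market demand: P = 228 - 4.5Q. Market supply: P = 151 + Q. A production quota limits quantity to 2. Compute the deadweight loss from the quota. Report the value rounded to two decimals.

396.00

Without the quota, 228 - 4.5Q = 151 + Q gives Q* = 14.
At Q = 2 the demand price is 228 - 4.5(2) = 219 and the supply price is 151 + (2) = 153.
DWL = (1/2)(gap between curves at 2) x (Q* - 2) = (1/2)(66)(12) = 396.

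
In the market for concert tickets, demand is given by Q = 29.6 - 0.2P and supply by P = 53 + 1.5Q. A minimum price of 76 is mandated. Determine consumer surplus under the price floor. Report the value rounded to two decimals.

518.40

Rewriting demand in inverse form: P = 148 - 5Q.
Free-market equilibrium: 148 - 5Q = 53 + 1.5Q gives Q* = 14.6154, P* = 74.9231.
At P = 76, buyers demand (148 - 76)/5 = 14.4 while sellers would supply more, so the quantity traded is 14.4 at price 76.
CS is the triangle under demand above 76: (1/2)(14.4)(148 - 76) = 518.4.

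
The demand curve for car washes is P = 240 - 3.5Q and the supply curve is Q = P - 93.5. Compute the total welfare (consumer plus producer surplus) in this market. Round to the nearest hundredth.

Rewriting supply in inverse form: P = 93.5 + Q.
Setting demand equal to supply, 146.5 = 4.5Q, so Q* = 32.5556 and P* = 126.0556.
CS = (1/2)(32.5556)(113.9444) = 1854.7623 and PS = (1/2)(32.5556)(32.5556) = 529.9321, so total surplus = 2384.6944.

2384.69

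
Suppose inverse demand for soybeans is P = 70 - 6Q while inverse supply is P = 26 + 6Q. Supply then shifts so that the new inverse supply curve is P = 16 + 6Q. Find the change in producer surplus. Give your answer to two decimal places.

20.42

Initial equilibrium: Q_0 = 3.6667, P_0 = 48; CS_0 = (1/2)(3.6667)(22) = 40.3333, PS_0 = (1/2)(3.6667)(22) = 40.3333.
New equilibrium: 70 - 6Q = 16 + 6Q gives Q_1 = 4.5, P_1 = 43; CS_1 = 60.75, PS_1 = 60.75.
Change in producer surplus = 60.75 - 40.3333 = 20.4167.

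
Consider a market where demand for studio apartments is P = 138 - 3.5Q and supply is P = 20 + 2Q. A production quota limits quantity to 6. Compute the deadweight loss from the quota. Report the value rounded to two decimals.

656.82

Without the quota, 138 - 3.5Q = 20 + 2Q gives Q* = 21.4545.
At Q = 6 the demand price is 138 - 3.5(6) = 117 and the supply price is 20 + 2(6) = 32.
Deadweight loss is the triangle between the curves from 6 to 21.4545: (1/2)(117 - 32)(21.4545 - 6) = 656.8182.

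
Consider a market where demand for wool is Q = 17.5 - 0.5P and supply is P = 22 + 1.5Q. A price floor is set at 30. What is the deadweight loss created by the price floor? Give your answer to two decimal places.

Rewriting demand in inverse form: P = 35 - 2Q.
Free-market equilibrium: 35 - 2Q = 22 + 1.5Q gives Q* = 3.7143, P* = 27.5714.
At the floor price 30, quantity demanded is (35 - 30)/2 = 2.5; demand is the short side, so Q = 2.5 trades at P = 30.
The lost-trades triangle has base Q* - 2.5 = 1.2143 and height equal to the gap between the curves at Q = 2.5, which is 30 - 25.75 = 4.25. DWL = (1/2)(1.2143)(4.25) = 2.5804.

2.58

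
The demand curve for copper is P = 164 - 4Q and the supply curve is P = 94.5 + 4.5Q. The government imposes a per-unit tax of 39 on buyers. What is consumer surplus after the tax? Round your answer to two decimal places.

25.75

Without the tax, 164 - 4Q = 94.5 + 4.5Q so Q* = 8.1765 and P* = 131.2941.
With the tax, buyers' net willingness to pay falls by 39: (164 - 39) - 4Q = 94.5 + 4.5Q, so Q_t = 3.5882. Buyers pay P_b = 149.6471; sellers receive P_s = P_b - 39 = 110.6471.
CS = (1/2)(Q_t)(164 - P_b) = (1/2)(3.5882)(14.3529) = 25.7509.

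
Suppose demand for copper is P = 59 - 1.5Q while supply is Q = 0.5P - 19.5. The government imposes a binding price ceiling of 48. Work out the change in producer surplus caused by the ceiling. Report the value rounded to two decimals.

Rewriting supply in inverse form: P = 39 + 2Q.
Without the control, 59 - 1.5Q = 39 + 2Q so Q* = 5.7143 and P* = 50.4286.
At P = 48, sellers supply (48 - 39)/2 = 4.5 while buyers want more, so the quantity traded is 4.5 at price 48.
PS goes from (1/2)(5.7143)(11.4286) = 32.6531 to 20.25 (computed as (48 - 39)(4.5) - (1/2)(2)(4.5)^2), a change of -12.4031.

-12.40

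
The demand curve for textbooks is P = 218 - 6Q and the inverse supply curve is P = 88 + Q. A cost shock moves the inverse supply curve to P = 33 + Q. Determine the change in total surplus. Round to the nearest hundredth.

1237.50

Initial equilibrium: Q_0 = 18.5714, P_0 = 106.5714; CS_0 = (1/2)(18.5714)(111.4286) = 1034.6939, PS_0 = (1/2)(18.5714)(18.5714) = 172.449.
New equilibrium: 218 - 6Q = 33 + Q gives Q_1 = 26.4286, P_1 = 59.4286; CS_1 = 2095.4082, PS_1 = 349.2347.
Change in total surplus = (2095.4082 + 349.2347) - (1034.6939 + 172.449) = 1237.5.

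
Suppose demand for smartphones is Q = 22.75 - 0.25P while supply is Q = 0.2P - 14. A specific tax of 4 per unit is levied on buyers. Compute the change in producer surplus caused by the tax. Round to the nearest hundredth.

-4.69

Rewriting demand in inverse form: P = 91 - 4Q.
Rewriting supply in inverse form: P = 70 + 5Q.
Without the tax, 91 - 4Q = 70 + 5Q so Q* = 2.3333 and P* = 81.6667.
With the tax, buyers' net willingness to pay falls by 4: (91 - 4) - 4Q = 70 + 5Q, so Q_t = 1.8889. Buyers pay P_b = 83.4444; sellers receive P_s = P_b - 4 = 79.4444.
Producers lose the trapezoid between P_s and P* out to Q_t plus the triangle from Q_t to Q*: change in PS = 8.9198 - 13.6111 = -4.6914.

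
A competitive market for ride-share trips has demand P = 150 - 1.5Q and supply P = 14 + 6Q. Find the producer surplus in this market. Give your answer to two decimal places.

Set 150 - 1.5Q = 14 + 6Q, which gives 136 = 7.5Q, so Q* = 18.1333 and P* = 150 - 1.5(18.1333) = 122.8.
Producer surplus is the triangle above supply below P*: (1/2)(18.1333)(122.8 - 14) = (1/2)(18.1333)(108.8) = 986.4533.

986.45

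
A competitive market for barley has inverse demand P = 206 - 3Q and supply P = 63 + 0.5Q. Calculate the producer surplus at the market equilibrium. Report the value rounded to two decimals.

Setting demand equal to supply, 143 = 3.5Q, so Q* = 40.8571 and P* = 83.4286.
PS is the area between P* and the supply curve from 0 to Q*: (1/2)(40.8571)(20.4286) = 417.3265.

417.33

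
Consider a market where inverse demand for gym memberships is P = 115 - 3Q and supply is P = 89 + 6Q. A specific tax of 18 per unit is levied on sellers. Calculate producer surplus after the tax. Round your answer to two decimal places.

2.37

Without the tax, 115 - 3Q = 89 + 6Q so Q* = 2.8889 and P* = 106.3333.
With the tax, sellers need 18 more per unit: 115 - 3Q = 89 + 6Q + 18, so Q_t = 0.8889. Buyers pay P_b = 112.3333; sellers receive P_s = P_b - 18 = 94.3333.
Producer surplus is the triangle above supply below P_s: (1/2)(0.8889)(94.3333 - 89) = 2.3704.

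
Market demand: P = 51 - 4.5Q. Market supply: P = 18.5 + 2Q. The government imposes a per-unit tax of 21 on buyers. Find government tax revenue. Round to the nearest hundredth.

37.15

Without the tax, 51 - 4.5Q = 18.5 + 2Q so Q* = 5 and P* = 28.5.
With the tax, buyers' net willingness to pay falls by 21: (51 - 21) - 4.5Q = 18.5 + 2Q, so Q_t = 1.7692. Buyers pay P_b = 43.0385; sellers receive P_s = P_b - 21 = 22.0385.
Tax revenue = t x Q_t = 21 x 1.7692 = 37.1538.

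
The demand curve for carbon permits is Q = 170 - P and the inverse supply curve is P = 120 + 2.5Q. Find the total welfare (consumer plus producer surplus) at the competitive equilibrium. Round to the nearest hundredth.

357.14

Rewriting demand in inverse form: P = 170 - Q.
Equilibrium: 170 - Q = 120 + 2.5Q, so Q* = 14.2857 and P* = 155.7143.
Total surplus is the full triangle between the curves from 0 to Q*: (1/2)(14.2857)(170 - 120) = 357.1429.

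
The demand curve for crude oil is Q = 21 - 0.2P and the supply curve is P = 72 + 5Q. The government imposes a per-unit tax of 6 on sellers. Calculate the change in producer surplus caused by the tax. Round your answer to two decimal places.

Rewriting demand in inverse form: P = 105 - 5Q.
Without the tax, 105 - 5Q = 72 + 5Q so Q* = 3.3 and P* = 88.5.
A tax on sellers shifts supply up by 6: 105 - 5Q = 72 + 5Q + 6, so Q_t = 2.7. Buyers pay P_b = 91.5; sellers receive P_s = P_b - 6 = 85.5.
PS falls from (1/2)(3.3)(16.5) = 27.225 to (1/2)(2.7)(13.5) = 18.225, a change of -9.

-9.00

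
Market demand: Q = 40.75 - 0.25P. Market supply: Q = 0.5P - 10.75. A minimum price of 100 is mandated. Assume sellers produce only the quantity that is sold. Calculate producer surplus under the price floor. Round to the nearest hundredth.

988.31

Rewriting demand in inverse form: P = 163 - 4Q.
Rewriting supply in inverse form: P = 21.5 + 2Q.
Free-market equilibrium: 163 - 4Q = 21.5 + 2Q gives Q* = 23.5833, P* = 68.6667.
At the floor price 100, quantity demanded is (163 - 100)/4 = 15.75; demand is the short side, so Q = 15.75 trades at P = 100.
The supply price at Q = 15.75 is 53. PS is the trapezoid between 100 and supply over [0, 15.75]: (1/2)[(100 - 21.5) + (100 - 53)](15.75) = 988.3125.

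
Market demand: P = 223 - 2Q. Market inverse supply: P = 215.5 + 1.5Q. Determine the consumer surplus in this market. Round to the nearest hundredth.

4.59

Setting demand equal to supply, 7.5 = 3.5Q, so Q* = 2.1429 and P* = 218.7143.
The demand choke price is 223, so CS = (1/2)(Q*)(223 - P*) = (1/2)(2.1429)(4.2857) = 4.5918.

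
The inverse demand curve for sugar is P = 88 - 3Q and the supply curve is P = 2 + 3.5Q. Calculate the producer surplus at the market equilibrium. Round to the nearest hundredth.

306.34

Setting demand equal to supply, 86 = 6.5Q, so Q* = 13.2308 and P* = 48.3077.
PS is the area between P* and the supply curve from 0 to Q*: (1/2)(13.2308)(46.3077) = 306.3432.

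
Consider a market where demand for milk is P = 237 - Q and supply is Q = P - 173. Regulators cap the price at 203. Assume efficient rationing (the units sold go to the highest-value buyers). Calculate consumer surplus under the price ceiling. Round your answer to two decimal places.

Rewriting supply in inverse form: P = 173 + Q.
Free-market equilibrium: 237 - Q = 173 + Q gives Q* = 32, P* = 205.
At the ceiling price 203, quantity supplied is (203 - 173)/1 = 30; supply is the short side, so Q = 30 trades at P = 203.
The demand price at Q = 30 is 207. CS is the trapezoid between demand and 203 over [0, 30]: (1/2)[(237 - 203) + (207 - 203)](30) = 570.

570.00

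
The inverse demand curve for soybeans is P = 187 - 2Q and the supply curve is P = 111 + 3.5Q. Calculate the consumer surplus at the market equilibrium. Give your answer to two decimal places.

Setting demand equal to supply, 76 = 5.5Q, so Q* = 13.8182 and P* = 159.3636.
Consumer surplus is the triangle under demand above P*: (1/2)(13.8182)(187 - 159.3636) = (1/2)(13.8182)(27.6364) = 190.9421.

190.94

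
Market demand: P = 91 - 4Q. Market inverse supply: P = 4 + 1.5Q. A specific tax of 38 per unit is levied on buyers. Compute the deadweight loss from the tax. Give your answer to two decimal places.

Pre-tax equilibrium: 91 - 4Q = 4 + 1.5Q gives Q* = 15.8182, P* = 27.7273.
A tax on buyers shifts demand down by 38: (91 - 38) - 4Q = 4 + 1.5Q, so Q_t = 8.9091. Buyers pay P_b = 55.3636; sellers receive P_s = P_b - 38 = 17.3636.
The welfare triangle lost has base Q* - Q_t = 6.9091 and height t = 38, so DWL = (1/2)(6.9091)(38) = 131.2727.

131.27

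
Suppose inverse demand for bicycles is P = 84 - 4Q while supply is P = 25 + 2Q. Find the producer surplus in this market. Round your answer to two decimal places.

96.69

Setting demand equal to supply, 59 = 6Q, so Q* = 9.8333 and P* = 44.6667.
Producer surplus is the triangle above supply below P*: (1/2)(9.8333)(44.6667 - 25) = (1/2)(9.8333)(19.6667) = 96.6944.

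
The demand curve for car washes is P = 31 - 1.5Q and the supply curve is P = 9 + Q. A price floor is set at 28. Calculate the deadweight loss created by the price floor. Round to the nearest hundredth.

57.80

Free-market equilibrium: 31 - 1.5Q = 9 + Q gives Q* = 8.8, P* = 17.8.
At the floor price 28, quantity demanded is (31 - 28)/1.5 = 2; demand is the short side, so Q = 2 trades at P = 28.
At Q = 2 the demand price is 28 and the supply price is 11. Deadweight loss is the triangle between the curves from 2 to 8.8: (1/2)(28 - 11)(8.8 - 2) = 57.8.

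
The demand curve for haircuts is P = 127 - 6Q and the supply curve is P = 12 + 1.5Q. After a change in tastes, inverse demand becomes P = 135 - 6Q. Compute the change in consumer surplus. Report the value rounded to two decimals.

101.55

Initial equilibrium: Q_0 = 15.3333, P_0 = 35; CS_0 = (1/2)(15.3333)(92) = 705.3333, PS_0 = (1/2)(15.3333)(23) = 176.3333.
New equilibrium: 135 - 6Q = 12 + 1.5Q gives Q_1 = 16.4, P_1 = 36.6; CS_1 = 806.88, PS_1 = 201.72.
Change in consumer surplus = 806.88 - 705.3333 = 101.5467.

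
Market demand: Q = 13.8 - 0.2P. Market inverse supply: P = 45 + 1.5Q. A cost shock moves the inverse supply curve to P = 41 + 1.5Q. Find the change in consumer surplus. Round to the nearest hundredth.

Rewriting demand in inverse form: P = 69 - 5Q.
Initial equilibrium: Q_0 = 3.6923, P_0 = 50.5385; CS_0 = (1/2)(3.6923)(18.4615) = 34.0828, PS_0 = (1/2)(3.6923)(5.5385) = 10.2249.
New equilibrium: 69 - 5Q = 41 + 1.5Q gives Q_1 = 4.3077, P_1 = 47.4615; CS_1 = 46.3905, PS_1 = 13.9172.
Change in consumer surplus = 46.3905 - 34.0828 = 12.3077.

12.31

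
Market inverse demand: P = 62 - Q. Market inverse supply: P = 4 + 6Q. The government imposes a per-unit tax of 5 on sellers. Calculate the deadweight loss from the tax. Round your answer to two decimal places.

Pre-tax equilibrium: 62 - Q = 4 + 6Q gives Q* = 8.2857, P* = 53.7143.
A tax on sellers shifts supply up by 5: 62 - Q = 4 + 6Q + 5, so Q_t = 7.5714. Buyers pay P_b = 54.4286; sellers receive P_s = P_b - 5 = 49.4286.
Deadweight loss is the triangle between the curves from Q_t to Q*: (1/2)(8.2857 - 7.5714)(5) = 1.7857.

1.79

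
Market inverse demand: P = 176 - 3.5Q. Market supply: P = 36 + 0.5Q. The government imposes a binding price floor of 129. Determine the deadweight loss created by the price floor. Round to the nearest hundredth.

Without the control, 176 - 3.5Q = 36 + 0.5Q so Q* = 35 and P* = 53.5.
At the floor price 129, quantity demanded is (176 - 129)/3.5 = 13.4286; demand is the short side, so Q = 13.4286 trades at P = 129.
At Q = 13.4286 the demand price is 129 and the supply price is 42.7143. Deadweight loss is the triangle between the curves from 13.4286 to 35: (1/2)(129 - 42.7143)(35 - 13.4286) = 930.6531.

930.65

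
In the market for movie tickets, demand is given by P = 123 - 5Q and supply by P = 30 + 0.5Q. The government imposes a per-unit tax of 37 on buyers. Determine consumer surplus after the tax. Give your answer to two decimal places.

Pre-tax equilibrium: 123 - 5Q = 30 + 0.5Q gives Q* = 16.9091, P* = 38.4545.
With the tax, buyers' net willingness to pay falls by 37: (123 - 37) - 5Q = 30 + 0.5Q, so Q_t = 10.1818. Buyers pay P_b = 72.0909; sellers receive P_s = P_b - 37 = 35.0909.
Consumer surplus is the triangle under demand above P_b: (1/2)(10.1818)(123 - 72.0909) = 259.1736.

259.17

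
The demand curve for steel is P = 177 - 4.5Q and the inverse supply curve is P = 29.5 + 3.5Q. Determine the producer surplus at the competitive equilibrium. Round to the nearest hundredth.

594.90

Set 177 - 4.5Q = 29.5 + 3.5Q, which gives 147.5 = 8Q, so Q* = 18.4375 and P* = 177 - 4.5(18.4375) = 94.0312.
Producer surplus is the triangle above supply below P*: (1/2)(18.4375)(94.0312 - 29.5) = (1/2)(18.4375)(64.5312) = 594.8975.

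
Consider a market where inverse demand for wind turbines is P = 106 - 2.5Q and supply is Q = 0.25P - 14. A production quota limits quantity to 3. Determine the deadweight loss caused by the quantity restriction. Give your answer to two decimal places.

71.56

Rewriting supply in inverse form: P = 56 + 4Q.
Without the quota, 106 - 2.5Q = 56 + 4Q gives Q* = 7.6923.
At Q = 3 the demand price is 106 - 2.5(3) = 98.5 and the supply price is 56 + 4(3) = 68.
Deadweight loss is the triangle between the curves from 3 to 7.6923: (1/2)(98.5 - 68)(7.6923 - 3) = 71.5577.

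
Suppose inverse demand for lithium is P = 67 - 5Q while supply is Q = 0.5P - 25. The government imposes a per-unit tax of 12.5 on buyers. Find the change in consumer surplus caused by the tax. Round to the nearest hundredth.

-13.71

Rewriting supply in inverse form: P = 50 + 2Q.
Pre-tax equilibrium: 67 - 5Q = 50 + 2Q gives Q* = 2.4286, P* = 54.8571.
A tax on buyers shifts demand down by 12.5: (67 - 12.5) - 5Q = 50 + 2Q, so Q_t = 0.6429. Buyers pay P_b = 63.7857; sellers receive P_s = P_b - 12.5 = 51.2857.
CS falls from (1/2)(2.4286)(12.1429) = 14.7449 to (1/2)(0.6429)(3.2143) = 1.0332, a change of -13.7117.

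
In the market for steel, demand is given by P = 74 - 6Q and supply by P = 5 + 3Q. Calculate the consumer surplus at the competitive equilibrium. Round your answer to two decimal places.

176.33

Setting demand equal to supply, 69 = 9Q, so Q* = 7.6667 and P* = 28.
CS is the area between the demand curve and P* from 0 to Q*: (1/2)(7.6667)(46) = 176.3333.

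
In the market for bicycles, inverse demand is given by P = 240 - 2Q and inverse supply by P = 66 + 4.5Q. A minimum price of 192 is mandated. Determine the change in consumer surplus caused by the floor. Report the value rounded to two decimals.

-140.59

Free-market equilibrium: 240 - 2Q = 66 + 4.5Q gives Q* = 26.7692, P* = 186.4615.
At P = 192, buyers demand (240 - 192)/2 = 24 while sellers would supply more, so the quantity traded is 24 at price 192.
CS goes from (1/2)(26.7692)(53.5385) = 716.5917 to 576 (computed as (240 - 192)(24) - (1/2)(2)(24)^2), a change of -140.5917.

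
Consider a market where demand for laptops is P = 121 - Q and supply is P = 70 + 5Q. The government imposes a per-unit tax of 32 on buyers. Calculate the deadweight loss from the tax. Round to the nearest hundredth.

85.33

Pre-tax equilibrium: 121 - Q = 70 + 5Q gives Q* = 8.5, P* = 112.5.
With the tax, buyers' net willingness to pay falls by 32: (121 - 32) - Q = 70 + 5Q, so Q_t = 3.1667. Buyers pay P_b = 117.8333; sellers receive P_s = P_b - 32 = 85.8333.
The welfare triangle lost has base Q* - Q_t = 5.3333 and height t = 32, so DWL = (1/2)(5.3333)(32) = 85.3333.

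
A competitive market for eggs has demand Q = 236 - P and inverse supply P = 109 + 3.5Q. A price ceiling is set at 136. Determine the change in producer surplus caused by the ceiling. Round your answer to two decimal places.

-1289.72

Rewriting demand in inverse form: P = 236 - Q.
Without the control, 236 - Q = 109 + 3.5Q so Q* = 28.2222 and P* = 207.7778.
At P = 136, sellers supply (136 - 109)/3.5 = 7.7143 while buyers want more, so the quantity traded is 7.7143 at price 136.
PS goes from (1/2)(28.2222)(98.7778) = 1393.8642 to 104.1429 (computed as (136 - 109)(7.7143) - (1/2)(3.5)(7.7143)^2), a change of -1289.7213.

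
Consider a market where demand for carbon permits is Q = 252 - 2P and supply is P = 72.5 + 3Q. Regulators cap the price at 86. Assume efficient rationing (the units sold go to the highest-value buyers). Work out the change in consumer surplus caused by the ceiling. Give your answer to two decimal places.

Rewriting demand in inverse form: P = 126 - 0.5Q.
Free-market equilibrium: 126 - 0.5Q = 72.5 + 3Q gives Q* = 15.2857, P* = 118.3571.
At P = 86, sellers supply (86 - 72.5)/3 = 4.5 while buyers want more, so the quantity traded is 4.5 at price 86.
CS goes from (1/2)(15.2857)(7.6429) = 58.4133 to 174.9375 (computed as (126 - 86)(4.5) - (1/2)(0.5)(4.5)^2), a change of 116.5242.

116.52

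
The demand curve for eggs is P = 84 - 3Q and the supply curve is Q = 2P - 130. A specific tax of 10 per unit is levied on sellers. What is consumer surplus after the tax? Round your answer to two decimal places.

9.92

Rewriting supply in inverse form: P = 65 + 0.5Q.
Without the tax, 84 - 3Q = 65 + 0.5Q so Q* = 5.4286 and P* = 67.7143.
A tax on sellers shifts supply up by 10: 84 - 3Q = 65 + 0.5Q + 10, so Q_t = 2.5714. Buyers pay P_b = 76.2857; sellers receive P_s = P_b - 10 = 66.2857.
CS = (1/2)(Q_t)(84 - P_b) = (1/2)(2.5714)(7.7143) = 9.9184.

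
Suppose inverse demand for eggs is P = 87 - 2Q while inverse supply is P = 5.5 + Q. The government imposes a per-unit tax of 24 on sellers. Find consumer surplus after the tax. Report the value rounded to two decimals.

Pre-tax equilibrium: 87 - 2Q = 5.5 + Q gives Q* = 27.1667, P* = 32.6667.
With the tax, sellers need 24 more per unit: 87 - 2Q = 5.5 + Q + 24, so Q_t = 19.1667. Buyers pay P_b = 48.6667; sellers receive P_s = P_b - 24 = 24.6667.
CS = (1/2)(Q_t)(87 - P_b) = (1/2)(19.1667)(38.3333) = 367.3611.

367.36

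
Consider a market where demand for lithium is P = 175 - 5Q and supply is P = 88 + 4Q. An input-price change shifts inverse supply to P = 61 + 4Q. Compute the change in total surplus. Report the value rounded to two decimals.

Initial equilibrium: Q_0 = 9.6667, P_0 = 126.6667; CS_0 = (1/2)(9.6667)(48.3333) = 233.6111, PS_0 = (1/2)(9.6667)(38.6667) = 186.8889.
New equilibrium: 175 - 5Q = 61 + 4Q gives Q_1 = 12.6667, P_1 = 111.6667; CS_1 = 401.1111, PS_1 = 320.8889.
Change in total surplus = (401.1111 + 320.8889) - (233.6111 + 186.8889) = 301.5.

301.50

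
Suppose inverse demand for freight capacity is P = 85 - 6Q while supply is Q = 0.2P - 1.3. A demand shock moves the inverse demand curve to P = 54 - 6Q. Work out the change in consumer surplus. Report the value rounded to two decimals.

-96.84

Rewriting supply in inverse form: P = 6.5 + 5Q.
Initial equilibrium: Q_0 = 7.1364, P_0 = 42.1818; CS_0 = (1/2)(7.1364)(42.8182) = 152.7831, PS_0 = (1/2)(7.1364)(35.6818) = 127.3192.
New equilibrium: 54 - 6Q = 6.5 + 5Q gives Q_1 = 4.3182, P_1 = 28.0909; CS_1 = 55.9401, PS_1 = 46.6167.
Change in consumer surplus = 55.9401 - 152.7831 = -96.843.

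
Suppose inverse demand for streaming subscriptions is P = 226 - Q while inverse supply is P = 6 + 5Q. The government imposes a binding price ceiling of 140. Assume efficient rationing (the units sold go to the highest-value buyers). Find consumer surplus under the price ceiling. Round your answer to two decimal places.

Without the control, 226 - Q = 6 + 5Q so Q* = 36.6667 and P* = 189.3333.
At the ceiling price 140, quantity supplied is (140 - 6)/5 = 26.8; supply is the short side, so Q = 26.8 trades at P = 140.
The demand price at Q = 26.8 is 199.2. CS is the trapezoid between demand and 140 over [0, 26.8]: (1/2)[(226 - 140) + (199.2 - 140)](26.8) = 1945.68.

1945.68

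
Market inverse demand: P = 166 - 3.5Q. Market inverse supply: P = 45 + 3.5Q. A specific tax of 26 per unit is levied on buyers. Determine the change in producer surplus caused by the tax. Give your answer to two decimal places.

-200.57

Pre-tax equilibrium: 166 - 3.5Q = 45 + 3.5Q gives Q* = 17.2857, P* = 105.5.
With the tax, buyers' net willingness to pay falls by 26: (166 - 26) - 3.5Q = 45 + 3.5Q, so Q_t = 13.5714. Buyers pay P_b = 118.5; sellers receive P_s = P_b - 26 = 92.5.
PS falls from (1/2)(17.2857)(60.5) = 522.8929 to (1/2)(13.5714)(47.5) = 322.3214, a change of -200.5714.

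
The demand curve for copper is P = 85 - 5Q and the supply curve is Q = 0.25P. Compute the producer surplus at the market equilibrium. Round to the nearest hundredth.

Rewriting supply in inverse form: P = 4Q.
Setting demand equal to supply, 85 = 9Q, so Q* = 9.4444 and P* = 37.7778.
PS is the area between P* and the supply curve from 0 to Q*: (1/2)(9.4444)(37.7778) = 178.3951.

178.40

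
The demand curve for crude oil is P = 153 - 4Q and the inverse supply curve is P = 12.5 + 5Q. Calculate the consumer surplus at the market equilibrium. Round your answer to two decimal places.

487.41

Setting demand equal to supply, 140.5 = 9Q, so Q* = 15.6111 and P* = 90.5556.
Consumer surplus is the triangle under demand above P*: (1/2)(15.6111)(153 - 90.5556) = (1/2)(15.6111)(62.4444) = 487.4136.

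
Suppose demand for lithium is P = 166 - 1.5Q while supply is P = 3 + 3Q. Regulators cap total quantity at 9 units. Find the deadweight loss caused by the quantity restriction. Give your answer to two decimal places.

Unrestricted equilibrium: Q* = (166 - 3)/(1.5 + 3) = 36.2222.
At Q = 9 the demand price is 166 - 1.5(9) = 152.5 and the supply price is 3 + 3(9) = 30.
Deadweight loss is the triangle between the curves from 9 to 36.2222: (1/2)(152.5 - 30)(36.2222 - 9) = 1667.3611.

1667.36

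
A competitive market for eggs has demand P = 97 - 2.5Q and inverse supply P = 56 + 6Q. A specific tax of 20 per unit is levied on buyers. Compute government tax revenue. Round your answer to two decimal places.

Without the tax, 97 - 2.5Q = 56 + 6Q so Q* = 4.8235 and P* = 84.9412.
With the tax, buyers' net willingness to pay falls by 20: (97 - 20) - 2.5Q = 56 + 6Q, so Q_t = 2.4706. Buyers pay P_b = 90.8235; sellers receive P_s = P_b - 20 = 70.8235.
Revenue is the tax times quantity traded: 20 x 2.4706 = 49.4118.

49.41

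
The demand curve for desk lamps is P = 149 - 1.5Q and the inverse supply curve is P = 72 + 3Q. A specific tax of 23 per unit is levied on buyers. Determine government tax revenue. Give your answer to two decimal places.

Pre-tax equilibrium: 149 - 1.5Q = 72 + 3Q gives Q* = 17.1111, P* = 123.3333.
A tax on buyers shifts demand down by 23: (149 - 23) - 1.5Q = 72 + 3Q, so Q_t = 12. Buyers pay P_b = 131; sellers receive P_s = P_b - 23 = 108.
Revenue is the tax times quantity traded: 23 x 12 = 276.

276.00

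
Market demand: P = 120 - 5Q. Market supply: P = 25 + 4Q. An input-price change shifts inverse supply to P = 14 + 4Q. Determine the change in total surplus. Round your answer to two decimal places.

122.83

Initial equilibrium: Q_0 = 10.5556, P_0 = 67.2222; CS_0 = (1/2)(10.5556)(52.7778) = 278.5494, PS_0 = (1/2)(10.5556)(42.2222) = 222.8395.
New equilibrium: 120 - 5Q = 14 + 4Q gives Q_1 = 11.7778, P_1 = 61.1111; CS_1 = 346.7901, PS_1 = 277.4321.
Change in total surplus = (346.7901 + 277.4321) - (278.5494 + 222.8395) = 122.8333.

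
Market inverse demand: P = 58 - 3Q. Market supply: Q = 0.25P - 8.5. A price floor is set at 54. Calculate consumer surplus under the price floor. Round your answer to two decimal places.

2.67

Rewriting supply in inverse form: P = 34 + 4Q.
Without the control, 58 - 3Q = 34 + 4Q so Q* = 3.4286 and P* = 47.7143.
At P = 54, buyers demand (58 - 54)/3 = 1.3333 while sellers would supply more, so the quantity traded is 1.3333 at price 54.
CS is the triangle under demand above 54: (1/2)(1.3333)(58 - 54) = 2.6667.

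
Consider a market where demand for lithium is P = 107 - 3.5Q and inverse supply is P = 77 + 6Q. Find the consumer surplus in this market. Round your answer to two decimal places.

Setting demand equal to supply, 30 = 9.5Q, so Q* = 3.1579 and P* = 95.9474.
Consumer surplus is the triangle under demand above P*: (1/2)(3.1579)(107 - 95.9474) = (1/2)(3.1579)(11.0526) = 17.4515.

17.45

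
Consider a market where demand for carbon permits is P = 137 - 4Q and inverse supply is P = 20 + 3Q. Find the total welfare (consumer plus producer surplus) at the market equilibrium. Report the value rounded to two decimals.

Setting demand equal to supply, 117 = 7Q, so Q* = 16.7143 and P* = 70.1429.
CS = (1/2)(16.7143)(66.8571) = 558.7347 and PS = (1/2)(16.7143)(50.1429) = 419.051, so total surplus = 977.7857.

977.79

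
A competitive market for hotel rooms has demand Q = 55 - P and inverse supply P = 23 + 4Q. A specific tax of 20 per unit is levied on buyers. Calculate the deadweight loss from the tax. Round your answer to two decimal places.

40.00

Rewriting demand in inverse form: P = 55 - Q.
Pre-tax equilibrium: 55 - Q = 23 + 4Q gives Q* = 6.4, P* = 48.6.
A tax on buyers shifts demand down by 20: (55 - 20) - Q = 23 + 4Q, so Q_t = 2.4. Buyers pay P_b = 52.6; sellers receive P_s = P_b - 20 = 32.6.
The welfare triangle lost has base Q* - Q_t = 4 and height t = 20, so DWL = (1/2)(4)(20) = 40.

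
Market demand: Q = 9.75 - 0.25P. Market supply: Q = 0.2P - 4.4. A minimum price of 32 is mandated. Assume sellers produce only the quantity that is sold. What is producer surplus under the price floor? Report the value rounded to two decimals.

Rewriting demand in inverse form: P = 39 - 4Q.
Rewriting supply in inverse form: P = 22 + 5Q.
Free-market equilibrium: 39 - 4Q = 22 + 5Q gives Q* = 1.8889, P* = 31.4444.
At the floor price 32, quantity demanded is (39 - 32)/4 = 1.75; demand is the short side, so Q = 1.75 trades at P = 32.
The supply price at Q = 1.75 is 30.75. PS is the trapezoid between 32 and supply over [0, 1.75]: (1/2)[(32 - 22) + (32 - 30.75)](1.75) = 9.8438.

9.84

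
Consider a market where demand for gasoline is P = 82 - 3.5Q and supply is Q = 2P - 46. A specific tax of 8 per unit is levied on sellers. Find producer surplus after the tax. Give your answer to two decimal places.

Rewriting supply in inverse form: P = 23 + 0.5Q.
Pre-tax equilibrium: 82 - 3.5Q = 23 + 0.5Q gives Q* = 14.75, P* = 30.375.
A tax on sellers shifts supply up by 8: 82 - 3.5Q = 23 + 0.5Q + 8, so Q_t = 12.75. Buyers pay P_b = 37.375; sellers receive P_s = P_b - 8 = 29.375.
Producer surplus is the triangle above supply below P_s: (1/2)(12.75)(29.375 - 23) = 40.6406.

40.64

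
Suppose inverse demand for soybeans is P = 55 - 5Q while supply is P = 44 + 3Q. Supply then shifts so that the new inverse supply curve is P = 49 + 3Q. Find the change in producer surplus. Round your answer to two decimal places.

-1.99

Initial equilibrium: Q_0 = 1.375, P_0 = 48.125; CS_0 = (1/2)(1.375)(6.875) = 4.7266, PS_0 = (1/2)(1.375)(4.125) = 2.8359.
New equilibrium: 55 - 5Q = 49 + 3Q gives Q_1 = 0.75, P_1 = 51.25; CS_1 = 1.4062, PS_1 = 0.8438.
Change in producer surplus = 0.8438 - 2.8359 = -1.9922.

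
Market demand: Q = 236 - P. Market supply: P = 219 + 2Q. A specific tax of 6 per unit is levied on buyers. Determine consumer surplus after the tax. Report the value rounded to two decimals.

Rewriting demand in inverse form: P = 236 - Q.
Without the tax, 236 - Q = 219 + 2Q so Q* = 5.6667 and P* = 230.3333.
A tax on buyers shifts demand down by 6: (236 - 6) - Q = 219 + 2Q, so Q_t = 3.6667. Buyers pay P_b = 232.3333; sellers receive P_s = P_b - 6 = 226.3333.
Consumer surplus is the triangle under demand above P_b: (1/2)(3.6667)(236 - 232.3333) = 6.7222.

6.72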